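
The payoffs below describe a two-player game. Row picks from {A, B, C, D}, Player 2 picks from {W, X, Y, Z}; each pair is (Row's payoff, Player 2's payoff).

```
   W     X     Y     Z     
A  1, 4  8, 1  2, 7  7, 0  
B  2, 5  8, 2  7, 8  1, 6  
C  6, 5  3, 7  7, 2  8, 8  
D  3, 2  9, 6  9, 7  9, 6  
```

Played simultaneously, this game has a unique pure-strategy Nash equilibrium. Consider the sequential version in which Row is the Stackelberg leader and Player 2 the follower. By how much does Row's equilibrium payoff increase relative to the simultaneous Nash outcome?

0

Work backward from Player 2's decision.
- A: Player 2 compares 4, 1, 7, 0 and picks Y; Row would get 2.
- B: Player 2 compares 5, 2, 8, 6 and picks Y; Row would get 7.
- C: Player 2 compares 5, 7, 2, 8 and picks Z; Row would get 8.
- D: Player 2 compares 2, 6, 7, 6 and picks Y; Row would get 9.
Maximizing over 2, 7, 8, 9, Row chooses D. Subgame-perfect outcome: (D, Y) with payoffs (9, 7).
For the simultaneous game, intersect best replies.
Row's best replies: W→C; X→D; Y→D; Z→D.
Player 2's best replies: A→Y; B→Y; C→Z; D→Y.
The unique mutual best reply is (D, Y), giving (9, 7).
Row's commitment gain: 9 − 9 = 0.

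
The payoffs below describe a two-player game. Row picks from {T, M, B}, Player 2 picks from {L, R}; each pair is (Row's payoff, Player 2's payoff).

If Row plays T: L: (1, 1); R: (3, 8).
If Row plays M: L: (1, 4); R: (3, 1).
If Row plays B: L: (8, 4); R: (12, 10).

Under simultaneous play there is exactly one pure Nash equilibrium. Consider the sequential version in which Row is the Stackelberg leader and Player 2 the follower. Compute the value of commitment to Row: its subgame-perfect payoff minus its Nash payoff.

Backward induction with Row moving first.
- T: BR = R, leader payoff 3.
- M: BR = L, leader payoff 1.
- B: BR = R, leader payoff 12.
Row's induced payoffs are 3, 1, 12, so Row commits to B. Subgame-perfect outcome: (B, R) with payoffs (12, 10).
For the simultaneous game, intersect best replies.
Row's best replies: L→B; R→B.
Player 2's best replies: T→R; M→L; B→R.
Only (B, R) has each player best-responding; Nash payoffs (12, 10).
Row's commitment gain: 12 − 12 = 0.

0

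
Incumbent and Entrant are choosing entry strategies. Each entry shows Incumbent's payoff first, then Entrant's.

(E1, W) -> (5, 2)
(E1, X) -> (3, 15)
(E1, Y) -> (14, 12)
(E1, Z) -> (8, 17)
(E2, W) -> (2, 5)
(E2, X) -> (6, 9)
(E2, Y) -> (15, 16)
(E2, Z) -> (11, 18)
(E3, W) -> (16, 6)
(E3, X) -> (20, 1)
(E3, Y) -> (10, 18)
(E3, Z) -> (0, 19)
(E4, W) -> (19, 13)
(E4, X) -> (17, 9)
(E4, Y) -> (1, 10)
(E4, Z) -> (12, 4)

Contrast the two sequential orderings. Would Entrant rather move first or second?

If Incumbent leads: Entrant's best replies are E1→Z, E2→Z, E3→Z, E4→W; Incumbent's induced payoffs 8, 11, 0, 19; outcome (E4, W), payoffs (19, 13).
If Entrant leads: Incumbent's best replies are W→E4, X→E3, Y→E2, Z→E4; Entrant's induced payoffs 13, 1, 16, 4; outcome (E2, Y), payoffs (15, 16).
Entrant gets 16 moving first and 13 moving second, so Entrant prefers to move first.

first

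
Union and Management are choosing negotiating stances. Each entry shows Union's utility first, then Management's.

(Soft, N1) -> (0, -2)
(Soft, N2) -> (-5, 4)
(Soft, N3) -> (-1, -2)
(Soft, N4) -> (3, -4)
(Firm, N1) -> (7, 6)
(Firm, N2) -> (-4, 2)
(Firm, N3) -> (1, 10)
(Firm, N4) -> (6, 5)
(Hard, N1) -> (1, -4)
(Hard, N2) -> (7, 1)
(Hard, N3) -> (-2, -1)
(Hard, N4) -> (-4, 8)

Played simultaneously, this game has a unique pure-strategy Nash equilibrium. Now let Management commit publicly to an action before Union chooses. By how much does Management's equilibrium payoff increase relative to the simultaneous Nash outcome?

0

Solve by backward induction (Management leads).
- N1: Union compares 0, 7, 1 and picks Firm; Management would get 6.
- N2: Union compares -5, -4, 7 and picks Hard; Management would get 1.
- N3: Union compares -1, 1, -2 and picks Firm; Management would get 10.
- N4: Union compares 3, 6, -4 and picks Firm; Management would get 5.
Among 6, 1, 10, 5, the best is 10 at N3. Subgame-perfect outcome: (Firm, N3) with payoffs (1, 10).
Under simultaneous play:
Union's best replies: N1→Firm; N2→Hard; N3→Firm; N4→Firm.
Management's best replies: Soft→N2; Firm→N3; Hard→N4.
Only (Firm, N3) has each player best-responding; Nash payoffs (1, 10).
Management's commitment gain: 10 − 10 = 0.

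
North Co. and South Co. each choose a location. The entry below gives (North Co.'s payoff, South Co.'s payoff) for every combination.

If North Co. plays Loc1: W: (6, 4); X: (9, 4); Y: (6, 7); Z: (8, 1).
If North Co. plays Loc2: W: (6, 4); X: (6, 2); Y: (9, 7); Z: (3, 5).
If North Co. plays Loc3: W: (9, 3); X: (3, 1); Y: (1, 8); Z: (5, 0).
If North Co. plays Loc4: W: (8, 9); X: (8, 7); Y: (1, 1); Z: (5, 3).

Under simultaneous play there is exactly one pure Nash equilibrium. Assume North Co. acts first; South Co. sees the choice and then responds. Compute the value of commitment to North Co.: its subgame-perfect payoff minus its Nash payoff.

Work backward from South Co.'s decision.
- Loc1 → South Co. plays Y (best of 4, 4, 7, 1); North Co. gets 6.
- Loc2 → South Co. plays Y (best of 4, 2, 7, 5); North Co. gets 9.
- Loc3 → South Co. plays Y (best of 3, 1, 8, 0); North Co. gets 1.
- Loc4 → South Co. plays W (best of 9, 7, 1, 3); North Co. gets 8.
Among 6, 9, 1, 8, the best is 9 at Loc2. Subgame-perfect outcome: (Loc2, Y) with payoffs (9, 7).
For the simultaneous game, intersect best replies.
North Co.'s best replies: W→Loc3; X→Loc1; Y→Loc2; Z→Loc1.
South Co.'s best replies: Loc1→Y; Loc2→Y; Loc3→Y; Loc4→W.
Only (Loc2, Y) has each player best-responding; Nash payoffs (9, 7).
North Co.'s commitment gain: 9 − 9 = 0.

0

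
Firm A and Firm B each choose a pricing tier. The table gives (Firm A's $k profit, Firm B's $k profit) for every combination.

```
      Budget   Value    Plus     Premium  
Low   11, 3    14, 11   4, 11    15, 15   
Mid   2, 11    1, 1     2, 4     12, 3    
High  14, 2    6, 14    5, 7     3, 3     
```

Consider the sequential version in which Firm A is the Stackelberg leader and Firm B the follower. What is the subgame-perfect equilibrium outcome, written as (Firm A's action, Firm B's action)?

Solve by backward induction (Firm A leads).
- Low → Firm B plays Premium (best of 3, 11, 11, 15); Firm A gets 15.
- Mid → Firm B plays Budget (best of 11, 1, 4, 3); Firm A gets 2.
- High → Firm B plays Value (best of 2, 14, 7, 3); Firm A gets 6.
Maximizing over 15, 2, 6, Firm A chooses Low. Subgame-perfect outcome: (Low, Premium) with payoffs (15, 15).

(Low, Premium)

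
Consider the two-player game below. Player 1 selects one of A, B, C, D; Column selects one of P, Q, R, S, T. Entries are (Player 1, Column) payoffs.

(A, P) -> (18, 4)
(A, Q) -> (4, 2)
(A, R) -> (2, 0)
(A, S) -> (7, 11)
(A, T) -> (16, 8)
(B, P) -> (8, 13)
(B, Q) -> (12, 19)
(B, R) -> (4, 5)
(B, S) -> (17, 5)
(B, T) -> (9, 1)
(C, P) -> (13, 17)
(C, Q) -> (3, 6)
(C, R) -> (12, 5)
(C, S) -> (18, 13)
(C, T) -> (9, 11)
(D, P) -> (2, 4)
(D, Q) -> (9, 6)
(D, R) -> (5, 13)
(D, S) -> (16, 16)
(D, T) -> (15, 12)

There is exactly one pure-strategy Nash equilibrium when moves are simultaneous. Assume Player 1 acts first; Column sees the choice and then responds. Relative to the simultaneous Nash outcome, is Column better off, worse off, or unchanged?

Column best-responds to each possible Player 1 move:
- A: BR = S, leader payoff 7.
- B: BR = Q, leader payoff 12.
- C: BR = P, leader payoff 13.
- D: BR = S, leader payoff 16.
Among 7, 12, 13, 16, the best is 16 at D. Subgame-perfect outcome: (D, S) with payoffs (16, 16).
Now find the simultaneous Nash equilibrium.
Player 1's best replies: P→A; Q→B; R→C; S→C; T→A.
Column's best replies: A→S; B→Q; C→P; D→S.
Only (B, Q) has each player best-responding; Nash payoffs (12, 19).
Column earns 16 sequentially versus 19 at the Nash outcome: worse off.

worse off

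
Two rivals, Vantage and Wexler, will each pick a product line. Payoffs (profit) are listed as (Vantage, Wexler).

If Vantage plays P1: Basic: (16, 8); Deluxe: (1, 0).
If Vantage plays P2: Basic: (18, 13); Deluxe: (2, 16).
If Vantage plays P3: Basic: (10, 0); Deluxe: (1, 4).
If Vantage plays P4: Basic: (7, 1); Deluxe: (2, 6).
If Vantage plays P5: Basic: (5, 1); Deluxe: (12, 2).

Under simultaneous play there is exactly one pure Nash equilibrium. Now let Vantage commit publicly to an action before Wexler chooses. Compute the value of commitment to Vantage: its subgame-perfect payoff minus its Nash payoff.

4

Work backward from Wexler's decision.
- P1 → Wexler plays Basic (best of 8, 0); Vantage gets 16.
- P2 → Wexler plays Deluxe (best of 13, 16); Vantage gets 2.
- P3 → Wexler plays Deluxe (best of 0, 4); Vantage gets 1.
- P4 → Wexler plays Deluxe (best of 1, 6); Vantage gets 2.
- P5 → Wexler plays Deluxe (best of 1, 2); Vantage gets 12.
Vantage's induced payoffs are 16, 2, 1, 2, 12, so Vantage commits to P1. Subgame-perfect outcome: (P1, Basic) with payoffs (16, 8).
Now find the simultaneous Nash equilibrium.
Vantage's best replies: Basic→P2; Deluxe→P5.
Wexler's best replies: P1→Basic; P2→Deluxe; P3→Deluxe; P4→Deluxe; P5→Deluxe.
The unique mutual best reply is (P5, Deluxe), giving (12, 2).
Vantage's commitment gain: 16 − 12 = 4.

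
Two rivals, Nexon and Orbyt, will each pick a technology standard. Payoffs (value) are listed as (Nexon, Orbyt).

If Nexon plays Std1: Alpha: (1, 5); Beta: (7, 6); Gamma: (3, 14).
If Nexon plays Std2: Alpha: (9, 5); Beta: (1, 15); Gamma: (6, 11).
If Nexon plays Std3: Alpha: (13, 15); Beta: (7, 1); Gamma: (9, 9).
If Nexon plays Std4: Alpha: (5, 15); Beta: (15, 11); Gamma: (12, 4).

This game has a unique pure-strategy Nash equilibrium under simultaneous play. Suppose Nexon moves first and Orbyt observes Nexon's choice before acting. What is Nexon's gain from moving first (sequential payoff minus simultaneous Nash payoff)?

Backward induction with Nexon moving first.
- Std1: Orbyt compares 5, 6, 14 and picks Gamma; Nexon would get 3.
- Std2: Orbyt compares 5, 15, 11 and picks Beta; Nexon would get 1.
- Std3: Orbyt compares 15, 1, 9 and picks Alpha; Nexon would get 13.
- Std4: Orbyt compares 15, 11, 4 and picks Alpha; Nexon would get 5.
Nexon's induced payoffs are 3, 1, 13, 5, so Nexon commits to Std3. Subgame-perfect outcome: (Std3, Alpha) with payoffs (13, 15).
Under simultaneous play:
Nexon's best replies: Alpha→Std3; Beta→Std4; Gamma→Std4.
Orbyt's best replies: Std1→Gamma; Std2→Beta; Std3→Alpha; Std4→Alpha.
The unique mutual best reply is (Std3, Alpha), giving (13, 15).
Nexon's commitment gain: 13 − 13 = 0.

0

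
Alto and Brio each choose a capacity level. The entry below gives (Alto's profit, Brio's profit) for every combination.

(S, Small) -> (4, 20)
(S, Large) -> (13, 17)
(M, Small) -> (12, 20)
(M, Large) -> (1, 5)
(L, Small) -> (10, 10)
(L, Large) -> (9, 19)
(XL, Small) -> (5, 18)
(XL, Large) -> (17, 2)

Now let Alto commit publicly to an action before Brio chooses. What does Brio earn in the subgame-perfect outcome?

Solve by backward induction (Alto leads).
- S: BR = Small, leader payoff 4.
- M: BR = Small, leader payoff 12.
- L: BR = Large, leader payoff 9.
- XL: BR = Small, leader payoff 5.
Alto's induced payoffs are 4, 12, 9, 5, so Alto commits to M. Subgame-perfect outcome: (M, Small) with payoffs (12, 20).

20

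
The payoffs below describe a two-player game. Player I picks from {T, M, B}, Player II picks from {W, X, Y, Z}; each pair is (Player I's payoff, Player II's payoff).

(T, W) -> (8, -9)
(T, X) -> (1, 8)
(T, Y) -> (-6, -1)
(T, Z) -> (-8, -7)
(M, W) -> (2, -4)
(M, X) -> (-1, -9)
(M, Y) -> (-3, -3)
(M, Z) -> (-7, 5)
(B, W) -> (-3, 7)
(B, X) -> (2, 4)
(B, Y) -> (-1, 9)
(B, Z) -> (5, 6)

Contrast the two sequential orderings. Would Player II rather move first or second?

first

If Player I leads: Player II's best replies are T→X, M→Z, B→Y; Player I's induced payoffs 1, -7, -1; outcome (T, X), payoffs (1, 8).
If Player II leads: Player I's best replies are W→T, X→B, Y→B, Z→B; Player II's induced payoffs -9, 4, 9, 6; outcome (B, Y), payoffs (-1, 9).
Player II gets 9 moving first and 8 moving second, so Player II prefers to move first.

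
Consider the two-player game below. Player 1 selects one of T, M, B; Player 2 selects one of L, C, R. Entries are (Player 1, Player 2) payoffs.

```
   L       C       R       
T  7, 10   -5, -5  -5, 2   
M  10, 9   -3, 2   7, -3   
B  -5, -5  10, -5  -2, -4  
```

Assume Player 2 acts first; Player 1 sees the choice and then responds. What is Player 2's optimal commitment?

L

Solve by backward induction (Player 2 leads).
- L → Player 1 plays M (best of 7, 10, -5); Player 2 gets 9.
- C → Player 1 plays B (best of -5, -3, 10); Player 2 gets -5.
- R → Player 1 plays M (best of -5, 7, -2); Player 2 gets -3.
Among 9, -5, -3, the best is 9 at L. Subgame-perfect outcome: (M, L) with payoffs (10, 9).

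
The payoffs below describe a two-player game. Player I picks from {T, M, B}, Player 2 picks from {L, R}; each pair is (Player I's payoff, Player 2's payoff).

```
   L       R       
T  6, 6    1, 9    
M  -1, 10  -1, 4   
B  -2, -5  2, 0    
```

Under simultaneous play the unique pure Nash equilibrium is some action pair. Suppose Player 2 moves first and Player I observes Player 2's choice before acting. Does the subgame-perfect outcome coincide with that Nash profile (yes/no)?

Player I best-responds to each possible Player 2 move:
- L: Player I compares 6, -1, -2 and picks T; Player 2 would get 6.
- R: Player I compares 1, -1, 2 and picks B; Player 2 would get 0.
Among 6, 0, the best is 6 at L. Subgame-perfect outcome: (T, L) with payoffs (6, 6).
Now find the simultaneous Nash equilibrium.
Player I's best replies: L→T; R→B.
Player 2's best replies: T→R; M→L; B→R.
Only (B, R) has each player best-responding; Nash payoffs (2, 0).
Sequential outcome (T, L) differs from the Nash profile (B, R).

no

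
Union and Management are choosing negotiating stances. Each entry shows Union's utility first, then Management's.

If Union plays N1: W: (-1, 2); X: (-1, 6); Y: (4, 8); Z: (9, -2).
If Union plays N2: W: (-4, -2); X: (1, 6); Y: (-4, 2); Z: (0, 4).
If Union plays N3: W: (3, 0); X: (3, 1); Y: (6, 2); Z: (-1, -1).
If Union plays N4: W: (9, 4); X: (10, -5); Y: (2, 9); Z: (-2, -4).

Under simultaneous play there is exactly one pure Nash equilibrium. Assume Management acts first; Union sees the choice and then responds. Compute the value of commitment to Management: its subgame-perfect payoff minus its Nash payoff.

Backward induction with Management moving first.
- W: Union compares -1, -4, 3, 9 and picks N4; Management would get 4.
- X: Union compares -1, 1, 3, 10 and picks N4; Management would get -5.
- Y: Union compares 4, -4, 6, 2 and picks N3; Management would get 2.
- Z: Union compares 9, 0, -1, -2 and picks N1; Management would get -2.
Maximizing over 4, -5, 2, -2, Management chooses W. Subgame-perfect outcome: (N4, W) with payoffs (9, 4).
Now find the simultaneous Nash equilibrium.
Union's best replies: W→N4; X→N4; Y→N3; Z→N1.
Management's best replies: N1→Y; N2→X; N3→Y; N4→Y.
The unique mutual best reply is (N3, Y), giving (6, 2).
Management's commitment gain: 4 − 2 = 2.

2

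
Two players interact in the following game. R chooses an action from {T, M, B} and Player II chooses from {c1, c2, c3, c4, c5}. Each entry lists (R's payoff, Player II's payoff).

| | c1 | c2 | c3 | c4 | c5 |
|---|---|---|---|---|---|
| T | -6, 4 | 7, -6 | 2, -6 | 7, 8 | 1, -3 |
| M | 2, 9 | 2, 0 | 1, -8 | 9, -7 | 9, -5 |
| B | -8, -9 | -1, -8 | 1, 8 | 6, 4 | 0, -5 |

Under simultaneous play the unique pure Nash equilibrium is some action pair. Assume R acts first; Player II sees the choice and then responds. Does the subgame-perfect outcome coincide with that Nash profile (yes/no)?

Work backward from Player II's decision.
- T → Player II plays c4 (best of 4, -6, -6, 8, -3); R gets 7.
- M → Player II plays c1 (best of 9, 0, -8, -7, -5); R gets 2.
- B → Player II plays c3 (best of -9, -8, 8, 4, -5); R gets 1.
Maximizing over 7, 2, 1, R chooses T. Subgame-perfect outcome: (T, c4) with payoffs (7, 8).
Now find the simultaneous Nash equilibrium.
R's best replies: c1→M; c2→T; c3→T; c4→M; c5→M.
Player II's best replies: T→c4; M→c1; B→c3.
The unique mutual best reply is (M, c1), giving (2, 9).
Sequential outcome (T, c4) differs from the Nash profile (M, c1).

no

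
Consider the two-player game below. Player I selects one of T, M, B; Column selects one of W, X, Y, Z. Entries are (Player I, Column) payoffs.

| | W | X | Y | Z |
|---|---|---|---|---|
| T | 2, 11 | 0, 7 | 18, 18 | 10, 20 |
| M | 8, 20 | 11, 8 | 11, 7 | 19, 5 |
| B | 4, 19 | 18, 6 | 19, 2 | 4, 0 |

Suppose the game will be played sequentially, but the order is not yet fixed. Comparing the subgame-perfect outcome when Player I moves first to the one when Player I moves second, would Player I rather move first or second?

If Player I leads: Column's best replies are T→Z, M→W, B→W; Player I's induced payoffs 10, 8, 4; outcome (T, Z), payoffs (10, 20).
If Column leads: Player I's best replies are W→M, X→B, Y→B, Z→M; Column's induced payoffs 20, 6, 2, 5; outcome (M, W), payoffs (8, 20).
Player I gets 10 moving first and 8 moving second, so Player I prefers to move first.

first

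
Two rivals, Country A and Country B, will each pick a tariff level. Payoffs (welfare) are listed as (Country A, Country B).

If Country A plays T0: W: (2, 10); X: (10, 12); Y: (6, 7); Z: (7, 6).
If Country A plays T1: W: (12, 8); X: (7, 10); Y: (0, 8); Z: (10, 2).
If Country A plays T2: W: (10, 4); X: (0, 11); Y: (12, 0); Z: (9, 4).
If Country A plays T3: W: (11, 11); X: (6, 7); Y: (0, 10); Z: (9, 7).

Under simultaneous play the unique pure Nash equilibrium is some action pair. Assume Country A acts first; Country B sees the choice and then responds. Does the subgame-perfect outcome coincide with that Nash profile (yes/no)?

no

Country B best-responds to each possible Country A move:
- T0: BR = X, leader payoff 10.
- T1: BR = X, leader payoff 7.
- T2: BR = X, leader payoff 0.
- T3: BR = W, leader payoff 11.
Among 10, 7, 0, 11, the best is 11 at T3. Subgame-perfect outcome: (T3, W) with payoffs (11, 11).
For the simultaneous game, intersect best replies.
Country A's best replies: W→T1; X→T0; Y→T2; Z→T1.
Country B's best replies: T0→X; T1→X; T2→X; T3→W.
Only (T0, X) has each player best-responding; Nash payoffs (10, 12).
Sequential outcome (T3, W) differs from the Nash profile (T0, X).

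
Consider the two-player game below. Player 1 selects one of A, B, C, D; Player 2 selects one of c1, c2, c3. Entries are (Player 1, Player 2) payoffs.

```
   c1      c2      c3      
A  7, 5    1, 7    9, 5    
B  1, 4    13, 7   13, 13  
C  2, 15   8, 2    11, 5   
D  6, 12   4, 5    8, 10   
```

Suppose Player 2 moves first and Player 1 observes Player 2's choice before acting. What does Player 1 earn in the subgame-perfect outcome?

13

Backward induction with Player 2 moving first.
- c1 → Player 1 plays A (best of 7, 1, 2, 6); Player 2 gets 5.
- c2 → Player 1 plays B (best of 1, 13, 8, 4); Player 2 gets 7.
- c3 → Player 1 plays B (best of 9, 13, 11, 8); Player 2 gets 13.
Maximizing over 5, 7, 13, Player 2 chooses c3. Subgame-perfect outcome: (B, c3) with payoffs (13, 13).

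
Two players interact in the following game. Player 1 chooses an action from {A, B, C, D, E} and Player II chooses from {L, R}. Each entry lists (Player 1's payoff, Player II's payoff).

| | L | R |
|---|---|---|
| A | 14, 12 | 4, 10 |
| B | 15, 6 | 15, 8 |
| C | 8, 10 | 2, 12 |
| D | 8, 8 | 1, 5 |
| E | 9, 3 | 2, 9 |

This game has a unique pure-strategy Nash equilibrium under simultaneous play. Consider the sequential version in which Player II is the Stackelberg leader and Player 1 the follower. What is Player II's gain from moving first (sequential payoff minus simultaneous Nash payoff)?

Backward induction with Player II moving first.
- L: BR = B, leader payoff 6.
- R: BR = B, leader payoff 8.
Player II's induced payoffs are 6, 8, so Player II commits to R. Subgame-perfect outcome: (B, R) with payoffs (15, 8).
For the simultaneous game, intersect best replies.
Player 1's best replies: L→B; R→B.
Player II's best replies: A→L; B→R; C→R; D→L; E→R.
The unique mutual best reply is (B, R), giving (15, 8).
Player II's commitment gain: 8 − 8 = 0.

0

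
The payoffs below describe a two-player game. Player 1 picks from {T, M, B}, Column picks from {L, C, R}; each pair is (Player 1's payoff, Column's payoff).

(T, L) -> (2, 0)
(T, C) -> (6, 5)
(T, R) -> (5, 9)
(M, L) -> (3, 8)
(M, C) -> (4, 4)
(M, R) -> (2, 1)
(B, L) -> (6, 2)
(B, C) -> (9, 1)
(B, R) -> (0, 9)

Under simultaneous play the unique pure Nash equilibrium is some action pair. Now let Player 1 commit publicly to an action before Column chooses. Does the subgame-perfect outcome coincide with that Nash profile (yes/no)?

Solve by backward induction (Player 1 leads).
- T: Column compares 0, 5, 9 and picks R; Player 1 would get 5.
- M: Column compares 8, 4, 1 and picks L; Player 1 would get 3.
- B: Column compares 2, 1, 9 and picks R; Player 1 would get 0.
Player 1's induced payoffs are 5, 3, 0, so Player 1 commits to T. Subgame-perfect outcome: (T, R) with payoffs (5, 9).
Now find the simultaneous Nash equilibrium.
Player 1's best replies: L→B; C→B; R→T.
Column's best replies: T→R; M→L; B→R.
The unique mutual best reply is (T, R), giving (5, 9).
Sequential outcome (T, R) coincides with the Nash profile (T, R).

yes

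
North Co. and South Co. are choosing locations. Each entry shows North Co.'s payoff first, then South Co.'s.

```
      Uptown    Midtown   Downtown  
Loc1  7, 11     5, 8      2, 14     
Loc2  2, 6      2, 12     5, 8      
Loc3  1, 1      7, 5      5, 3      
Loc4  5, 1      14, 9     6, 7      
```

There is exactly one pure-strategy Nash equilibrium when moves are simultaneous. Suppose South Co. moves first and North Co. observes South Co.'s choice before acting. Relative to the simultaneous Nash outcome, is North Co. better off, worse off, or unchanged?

worse off

Backward induction with South Co. moving first.
- Uptown: BR = Loc1, leader payoff 11.
- Midtown: BR = Loc4, leader payoff 9.
- Downtown: BR = Loc4, leader payoff 7.
Maximizing over 11, 9, 7, South Co. chooses Uptown. Subgame-perfect outcome: (Loc1, Uptown) with payoffs (7, 11).
Now find the simultaneous Nash equilibrium.
North Co.'s best replies: Uptown→Loc1; Midtown→Loc4; Downtown→Loc4.
South Co.'s best replies: Loc1→Downtown; Loc2→Midtown; Loc3→Midtown; Loc4→Midtown.
Only (Loc4, Midtown) has each player best-responding; Nash payoffs (14, 9).
North Co. earns 7 sequentially versus 14 at the Nash outcome: worse off.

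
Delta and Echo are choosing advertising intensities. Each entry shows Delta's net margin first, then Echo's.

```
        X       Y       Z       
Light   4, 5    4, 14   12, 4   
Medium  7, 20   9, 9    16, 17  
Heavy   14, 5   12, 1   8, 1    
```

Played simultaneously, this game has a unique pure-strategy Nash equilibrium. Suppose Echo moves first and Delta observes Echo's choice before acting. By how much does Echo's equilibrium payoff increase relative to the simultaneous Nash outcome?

12

Delta best-responds to each possible Echo move:
- X: BR = Heavy, leader payoff 5.
- Y: BR = Heavy, leader payoff 1.
- Z: BR = Medium, leader payoff 17.
Among 5, 1, 17, the best is 17 at Z. Subgame-perfect outcome: (Medium, Z) with payoffs (16, 17).
Now find the simultaneous Nash equilibrium.
Delta's best replies: X→Heavy; Y→Heavy; Z→Medium.
Echo's best replies: Light→Y; Medium→X; Heavy→X.
Only (Heavy, X) has each player best-responding; Nash payoffs (14, 5).
Echo's commitment gain: 17 − 5 = 12.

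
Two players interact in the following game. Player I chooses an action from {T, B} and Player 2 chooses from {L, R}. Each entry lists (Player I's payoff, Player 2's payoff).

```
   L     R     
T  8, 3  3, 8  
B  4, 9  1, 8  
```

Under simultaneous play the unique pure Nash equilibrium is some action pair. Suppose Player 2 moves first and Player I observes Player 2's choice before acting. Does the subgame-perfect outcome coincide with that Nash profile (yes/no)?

Player I best-responds to each possible Player 2 move:
- L: BR = T, leader payoff 3.
- R: BR = T, leader payoff 8.
Player 2's induced payoffs are 3, 8, so Player 2 commits to R. Subgame-perfect outcome: (T, R) with payoffs (3, 8).
For the simultaneous game, intersect best replies.
Player I's best replies: L→T; R→T.
Player 2's best replies: T→R; B→L.
The unique mutual best reply is (T, R), giving (3, 8).
Sequential outcome (T, R) coincides with the Nash profile (T, R).

yes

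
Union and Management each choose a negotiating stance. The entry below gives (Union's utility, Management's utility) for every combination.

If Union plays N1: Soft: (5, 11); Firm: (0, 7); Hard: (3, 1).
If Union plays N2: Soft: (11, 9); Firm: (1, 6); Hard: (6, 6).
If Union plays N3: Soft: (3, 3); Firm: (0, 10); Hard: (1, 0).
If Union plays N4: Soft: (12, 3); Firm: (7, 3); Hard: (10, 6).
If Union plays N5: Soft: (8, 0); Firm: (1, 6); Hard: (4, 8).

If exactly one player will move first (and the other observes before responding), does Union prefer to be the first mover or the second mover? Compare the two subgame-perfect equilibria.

If Union leads: Management's best replies are N1→Soft, N2→Soft, N3→Firm, N4→Hard, N5→Hard; Union's induced payoffs 5, 11, 0, 10, 4; outcome (N2, Soft), payoffs (11, 9).
If Management leads: Union's best replies are Soft→N4, Firm→N4, Hard→N4; Management's induced payoffs 3, 3, 6; outcome (N4, Hard), payoffs (10, 6).
Union gets 11 moving first and 10 moving second, so Union prefers to move first.

first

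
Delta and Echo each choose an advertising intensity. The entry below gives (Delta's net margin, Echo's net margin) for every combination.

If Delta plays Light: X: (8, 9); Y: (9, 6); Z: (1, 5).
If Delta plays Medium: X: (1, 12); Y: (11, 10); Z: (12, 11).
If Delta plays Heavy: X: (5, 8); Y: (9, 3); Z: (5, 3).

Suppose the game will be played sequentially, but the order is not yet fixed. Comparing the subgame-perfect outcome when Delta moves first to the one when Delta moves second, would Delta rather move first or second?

second

If Delta leads: Echo's best replies are Light→X, Medium→X, Heavy→X; Delta's induced payoffs 8, 1, 5; outcome (Light, X), payoffs (8, 9).
If Echo leads: Delta's best replies are X→Light, Y→Medium, Z→Medium; Echo's induced payoffs 9, 10, 11; outcome (Medium, Z), payoffs (12, 11).
Delta gets 8 moving first and 12 moving second, so Delta prefers to move second.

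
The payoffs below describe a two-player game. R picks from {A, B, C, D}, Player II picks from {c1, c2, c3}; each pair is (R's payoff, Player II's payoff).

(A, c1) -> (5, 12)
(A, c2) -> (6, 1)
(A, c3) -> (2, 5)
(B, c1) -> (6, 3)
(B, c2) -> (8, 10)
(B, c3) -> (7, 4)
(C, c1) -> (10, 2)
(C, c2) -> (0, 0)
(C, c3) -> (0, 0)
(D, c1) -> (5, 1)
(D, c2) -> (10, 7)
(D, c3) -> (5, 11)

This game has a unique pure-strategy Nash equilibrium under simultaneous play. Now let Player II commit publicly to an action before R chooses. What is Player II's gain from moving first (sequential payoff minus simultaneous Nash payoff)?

5

Work backward from R's decision.
- c1: R compares 5, 6, 10, 5 and picks C; Player II would get 2.
- c2: R compares 6, 8, 0, 10 and picks D; Player II would get 7.
- c3: R compares 2, 7, 0, 5 and picks B; Player II would get 4.
Among 2, 7, 4, the best is 7 at c2. Subgame-perfect outcome: (D, c2) with payoffs (10, 7).
For the simultaneous game, intersect best replies.
R's best replies: c1→C; c2→D; c3→B.
Player II's best replies: A→c1; B→c2; C→c1; D→c3.
Only (C, c1) has each player best-responding; Nash payoffs (10, 2).
Player II's commitment gain: 7 − 2 = 5.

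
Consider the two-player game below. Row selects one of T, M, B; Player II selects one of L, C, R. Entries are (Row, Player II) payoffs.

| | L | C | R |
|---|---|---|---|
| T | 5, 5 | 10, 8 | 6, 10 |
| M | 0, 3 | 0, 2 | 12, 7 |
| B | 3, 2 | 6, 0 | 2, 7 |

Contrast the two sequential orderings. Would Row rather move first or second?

first

If Row leads: Player II's best replies are T→R, M→R, B→R; Row's induced payoffs 6, 12, 2; outcome (M, R), payoffs (12, 7).
If Player II leads: Row's best replies are L→T, C→T, R→M; Player II's induced payoffs 5, 8, 7; outcome (T, C), payoffs (10, 8).
Row gets 12 moving first and 10 moving second, so Row prefers to move first.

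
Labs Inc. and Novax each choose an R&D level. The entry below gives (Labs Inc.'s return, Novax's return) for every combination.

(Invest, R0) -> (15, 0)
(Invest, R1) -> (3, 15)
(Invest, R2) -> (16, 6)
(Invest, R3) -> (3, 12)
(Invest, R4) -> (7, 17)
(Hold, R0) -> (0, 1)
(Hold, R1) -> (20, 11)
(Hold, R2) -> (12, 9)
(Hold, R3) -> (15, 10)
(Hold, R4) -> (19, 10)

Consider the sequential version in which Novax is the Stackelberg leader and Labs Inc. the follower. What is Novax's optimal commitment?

Backward induction with Novax moving first.
- R0 → Labs Inc. plays Invest (best of 15, 0); Novax gets 0.
- R1 → Labs Inc. plays Hold (best of 3, 20); Novax gets 11.
- R2 → Labs Inc. plays Invest (best of 16, 12); Novax gets 6.
- R3 → Labs Inc. plays Hold (best of 3, 15); Novax gets 10.
- R4 → Labs Inc. plays Hold (best of 7, 19); Novax gets 10.
Among 0, 11, 6, 10, 10, the best is 11 at R1. Subgame-perfect outcome: (Hold, R1) with payoffs (20, 11).

R1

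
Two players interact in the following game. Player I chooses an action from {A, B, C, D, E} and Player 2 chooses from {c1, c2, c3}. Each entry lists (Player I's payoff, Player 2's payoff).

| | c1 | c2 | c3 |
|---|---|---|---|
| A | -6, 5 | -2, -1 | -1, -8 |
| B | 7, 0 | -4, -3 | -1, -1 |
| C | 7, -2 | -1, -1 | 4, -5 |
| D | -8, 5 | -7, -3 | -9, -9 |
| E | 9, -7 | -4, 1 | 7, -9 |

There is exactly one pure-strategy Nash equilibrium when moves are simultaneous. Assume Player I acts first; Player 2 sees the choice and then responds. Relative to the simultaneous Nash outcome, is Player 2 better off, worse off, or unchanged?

better off

Work backward from Player 2's decision.
- A: Player 2 compares 5, -1, -8 and picks c1; Player I would get -6.
- B: Player 2 compares 0, -3, -1 and picks c1; Player I would get 7.
- C: Player 2 compares -2, -1, -5 and picks c2; Player I would get -1.
- D: Player 2 compares 5, -3, -9 and picks c1; Player I would get -8.
- E: Player 2 compares -7, 1, -9 and picks c2; Player I would get -4.
Player I's induced payoffs are -6, 7, -1, -8, -4, so Player I commits to B. Subgame-perfect outcome: (B, c1) with payoffs (7, 0).
Under simultaneous play:
Player I's best replies: c1→E; c2→C; c3→E.
Player 2's best replies: A→c1; B→c1; C→c2; D→c1; E→c2.
Only (C, c2) has each player best-responding; Nash payoffs (-1, -1).
Player 2 earns 0 sequentially versus -1 at the Nash outcome: better off.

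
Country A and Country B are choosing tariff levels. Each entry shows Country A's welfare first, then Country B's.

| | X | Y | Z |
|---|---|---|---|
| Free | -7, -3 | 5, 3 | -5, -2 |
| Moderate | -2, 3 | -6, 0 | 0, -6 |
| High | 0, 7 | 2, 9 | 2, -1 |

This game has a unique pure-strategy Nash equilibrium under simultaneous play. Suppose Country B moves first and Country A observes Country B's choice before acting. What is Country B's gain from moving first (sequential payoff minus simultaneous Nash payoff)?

Solve by backward induction (Country B leads).
- X → Country A plays High (best of -7, -2, 0); Country B gets 7.
- Y → Country A plays Free (best of 5, -6, 2); Country B gets 3.
- Z → Country A plays High (best of -5, 0, 2); Country B gets -1.
Among 7, 3, -1, the best is 7 at X. Subgame-perfect outcome: (High, X) with payoffs (0, 7).
Under simultaneous play:
Country A's best replies: X→High; Y→Free; Z→High.
Country B's best replies: Free→Y; Moderate→X; High→Y.
The unique mutual best reply is (Free, Y), giving (5, 3).
Country B's commitment gain: 7 − 3 = 4.

4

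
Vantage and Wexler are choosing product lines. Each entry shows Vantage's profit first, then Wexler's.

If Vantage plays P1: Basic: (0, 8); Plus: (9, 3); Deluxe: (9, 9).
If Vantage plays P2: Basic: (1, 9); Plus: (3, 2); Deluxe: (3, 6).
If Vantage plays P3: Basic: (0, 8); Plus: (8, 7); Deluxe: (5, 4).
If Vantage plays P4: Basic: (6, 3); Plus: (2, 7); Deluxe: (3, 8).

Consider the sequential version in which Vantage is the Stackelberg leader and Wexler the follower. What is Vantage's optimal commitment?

P1

Wexler best-responds to each possible Vantage move:
- P1 → Wexler plays Deluxe (best of 8, 3, 9); Vantage gets 9.
- P2 → Wexler plays Basic (best of 9, 2, 6); Vantage gets 1.
- P3 → Wexler plays Basic (best of 8, 7, 4); Vantage gets 0.
- P4 → Wexler plays Deluxe (best of 3, 7, 8); Vantage gets 3.
Among 9, 1, 0, 3, the best is 9 at P1. Subgame-perfect outcome: (P1, Deluxe) with payoffs (9, 9).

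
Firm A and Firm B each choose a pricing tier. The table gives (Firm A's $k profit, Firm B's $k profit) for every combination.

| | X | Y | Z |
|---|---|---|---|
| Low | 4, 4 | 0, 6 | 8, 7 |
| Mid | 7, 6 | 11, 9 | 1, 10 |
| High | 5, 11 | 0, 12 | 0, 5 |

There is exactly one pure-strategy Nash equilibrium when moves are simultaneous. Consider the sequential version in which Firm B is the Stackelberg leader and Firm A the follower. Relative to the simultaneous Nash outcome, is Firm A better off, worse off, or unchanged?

better off

Backward induction with Firm B moving first.
- X → Firm A plays Mid (best of 4, 7, 5); Firm B gets 6.
- Y → Firm A plays Mid (best of 0, 11, 0); Firm B gets 9.
- Z → Firm A plays Low (best of 8, 1, 0); Firm B gets 7.
Firm B's induced payoffs are 6, 9, 7, so Firm B commits to Y. Subgame-perfect outcome: (Mid, Y) with payoffs (11, 9).
Under simultaneous play:
Firm A's best replies: X→Mid; Y→Mid; Z→Low.
Firm B's best replies: Low→Z; Mid→Z; High→Y.
The unique mutual best reply is (Low, Z), giving (8, 7).
Firm A earns 11 sequentially versus 8 at the Nash outcome: better off.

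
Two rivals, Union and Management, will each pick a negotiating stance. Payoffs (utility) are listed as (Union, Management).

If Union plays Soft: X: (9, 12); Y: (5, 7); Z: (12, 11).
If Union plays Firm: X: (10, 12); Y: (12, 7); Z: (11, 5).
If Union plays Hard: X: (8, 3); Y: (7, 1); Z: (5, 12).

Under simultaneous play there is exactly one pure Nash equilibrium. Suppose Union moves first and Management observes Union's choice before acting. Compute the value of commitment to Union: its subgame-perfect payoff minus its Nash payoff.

0

Backward induction with Union moving first.
- Soft: BR = X, leader payoff 9.
- Firm: BR = X, leader payoff 10.
- Hard: BR = Z, leader payoff 5.
Among 9, 10, 5, the best is 10 at Firm. Subgame-perfect outcome: (Firm, X) with payoffs (10, 12).
Now find the simultaneous Nash equilibrium.
Union's best replies: X→Firm; Y→Firm; Z→Soft.
Management's best replies: Soft→X; Firm→X; Hard→Z.
Only (Firm, X) has each player best-responding; Nash payoffs (10, 12).
Union's commitment gain: 10 − 10 = 0.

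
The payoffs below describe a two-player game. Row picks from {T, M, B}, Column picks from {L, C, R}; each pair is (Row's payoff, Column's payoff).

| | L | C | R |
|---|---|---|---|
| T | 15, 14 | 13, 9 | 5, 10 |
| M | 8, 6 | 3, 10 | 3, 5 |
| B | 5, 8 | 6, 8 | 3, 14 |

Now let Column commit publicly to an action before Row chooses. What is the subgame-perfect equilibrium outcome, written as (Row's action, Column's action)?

Row best-responds to each possible Column move:
- L: BR = T, leader payoff 14.
- C: BR = T, leader payoff 9.
- R: BR = T, leader payoff 10.
Maximizing over 14, 9, 10, Column chooses L. Subgame-perfect outcome: (T, L) with payoffs (15, 14).

(T, L)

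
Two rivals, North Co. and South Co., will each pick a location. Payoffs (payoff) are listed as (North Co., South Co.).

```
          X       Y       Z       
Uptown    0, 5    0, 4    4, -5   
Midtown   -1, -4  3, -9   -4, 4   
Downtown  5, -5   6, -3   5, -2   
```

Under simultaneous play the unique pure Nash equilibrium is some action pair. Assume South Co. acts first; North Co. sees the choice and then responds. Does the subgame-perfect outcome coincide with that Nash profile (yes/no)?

yes

North Co. best-responds to each possible South Co. move:
- X: North Co. compares 0, -1, 5 and picks Downtown; South Co. would get -5.
- Y: North Co. compares 0, 3, 6 and picks Downtown; South Co. would get -3.
- Z: North Co. compares 4, -4, 5 and picks Downtown; South Co. would get -2.
Maximizing over -5, -3, -2, South Co. chooses Z. Subgame-perfect outcome: (Downtown, Z) with payoffs (5, -2).
Under simultaneous play:
North Co.'s best replies: X→Downtown; Y→Downtown; Z→Downtown.
South Co.'s best replies: Uptown→X; Midtown→Z; Downtown→Z.
The unique mutual best reply is (Downtown, Z), giving (5, -2).
Sequential outcome (Downtown, Z) coincides with the Nash profile (Downtown, Z).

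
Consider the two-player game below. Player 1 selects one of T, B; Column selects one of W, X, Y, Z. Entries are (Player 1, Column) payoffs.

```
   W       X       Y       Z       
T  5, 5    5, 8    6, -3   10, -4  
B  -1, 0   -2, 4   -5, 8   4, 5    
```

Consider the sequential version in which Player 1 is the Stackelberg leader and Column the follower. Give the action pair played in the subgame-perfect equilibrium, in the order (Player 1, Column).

Column best-responds to each possible Player 1 move:
- T → Column plays X (best of 5, 8, -3, -4); Player 1 gets 5.
- B → Column plays Y (best of 0, 4, 8, 5); Player 1 gets -5.
Player 1's induced payoffs are 5, -5, so Player 1 commits to T. Subgame-perfect outcome: (T, X) with payoffs (5, 8).

(T, X)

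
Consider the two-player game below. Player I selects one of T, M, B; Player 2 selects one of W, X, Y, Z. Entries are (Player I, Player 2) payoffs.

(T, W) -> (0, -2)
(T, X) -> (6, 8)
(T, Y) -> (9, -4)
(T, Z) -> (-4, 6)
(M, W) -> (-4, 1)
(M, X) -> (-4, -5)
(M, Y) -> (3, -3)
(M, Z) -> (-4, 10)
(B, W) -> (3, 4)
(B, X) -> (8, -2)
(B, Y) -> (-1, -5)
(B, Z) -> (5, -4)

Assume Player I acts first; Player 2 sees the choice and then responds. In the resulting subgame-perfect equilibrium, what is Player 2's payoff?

Work backward from Player 2's decision.
- T: Player 2 compares -2, 8, -4, 6 and picks X; Player I would get 6.
- M: Player 2 compares 1, -5, -3, 10 and picks Z; Player I would get -4.
- B: Player 2 compares 4, -2, -5, -4 and picks W; Player I would get 3.
Maximizing over 6, -4, 3, Player I chooses T. Subgame-perfect outcome: (T, X) with payoffs (6, 8).

8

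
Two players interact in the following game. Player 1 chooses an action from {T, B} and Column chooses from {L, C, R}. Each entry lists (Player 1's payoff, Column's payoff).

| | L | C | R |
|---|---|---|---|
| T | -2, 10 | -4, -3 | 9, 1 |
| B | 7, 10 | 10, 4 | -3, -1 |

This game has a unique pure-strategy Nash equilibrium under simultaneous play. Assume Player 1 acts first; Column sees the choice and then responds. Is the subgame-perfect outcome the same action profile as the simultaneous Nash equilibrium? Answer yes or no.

yes

Column best-responds to each possible Player 1 move:
- T: BR = L, leader payoff -2.
- B: BR = L, leader payoff 7.
Maximizing over -2, 7, Player 1 chooses B. Subgame-perfect outcome: (B, L) with payoffs (7, 10).
Now find the simultaneous Nash equilibrium.
Player 1's best replies: L→B; C→B; R→T.
Column's best replies: T→L; B→L.
Only (B, L) has each player best-responding; Nash payoffs (7, 10).
Sequential outcome (B, L) coincides with the Nash profile (B, L).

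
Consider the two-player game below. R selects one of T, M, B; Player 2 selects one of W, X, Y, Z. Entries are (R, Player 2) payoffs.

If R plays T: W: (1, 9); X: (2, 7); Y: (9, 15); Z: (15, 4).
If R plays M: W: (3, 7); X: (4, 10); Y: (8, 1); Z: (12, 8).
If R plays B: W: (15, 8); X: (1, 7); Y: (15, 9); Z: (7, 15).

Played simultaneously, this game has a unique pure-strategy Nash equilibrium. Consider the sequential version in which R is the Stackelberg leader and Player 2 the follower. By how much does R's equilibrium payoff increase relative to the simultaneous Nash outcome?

Solve by backward induction (R leads).
- T: Player 2 compares 9, 7, 15, 4 and picks Y; R would get 9.
- M: Player 2 compares 7, 10, 1, 8 and picks X; R would get 4.
- B: Player 2 compares 8, 7, 9, 15 and picks Z; R would get 7.
Among 9, 4, 7, the best is 9 at T. Subgame-perfect outcome: (T, Y) with payoffs (9, 15).
Now find the simultaneous Nash equilibrium.
R's best replies: W→B; X→M; Y→B; Z→T.
Player 2's best replies: T→Y; M→X; B→Z.
The unique mutual best reply is (M, X), giving (4, 10).
R's commitment gain: 9 − 4 = 5.

5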